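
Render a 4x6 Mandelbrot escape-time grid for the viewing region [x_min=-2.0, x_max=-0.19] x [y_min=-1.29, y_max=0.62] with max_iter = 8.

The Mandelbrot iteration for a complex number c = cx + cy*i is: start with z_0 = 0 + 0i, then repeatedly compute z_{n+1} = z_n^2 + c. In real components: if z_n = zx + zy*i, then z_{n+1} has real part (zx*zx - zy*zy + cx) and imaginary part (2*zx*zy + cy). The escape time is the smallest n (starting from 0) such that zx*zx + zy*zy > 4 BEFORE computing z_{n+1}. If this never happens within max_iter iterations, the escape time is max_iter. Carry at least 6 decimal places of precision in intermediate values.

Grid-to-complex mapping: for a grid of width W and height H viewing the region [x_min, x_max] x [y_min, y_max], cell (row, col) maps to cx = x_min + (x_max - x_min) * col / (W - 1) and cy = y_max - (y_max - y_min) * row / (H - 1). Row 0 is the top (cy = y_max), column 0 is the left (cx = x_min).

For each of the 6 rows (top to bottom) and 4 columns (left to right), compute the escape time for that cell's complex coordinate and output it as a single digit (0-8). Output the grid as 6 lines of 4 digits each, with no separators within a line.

Answer: 1358
1688
1888
1368
1348
1233

Derivation:
(row=0, col=0): c = -2.0000 + 0.6200i → escape time 1
(row=0, col=1): c = -1.3967 + 0.6200i → escape time 3
(row=0, col=2): c = -0.7933 + 0.6200i → escape time 5
(row=0, col=3): c = -0.1900 + 0.6200i → escape time 8
(row=1, col=0): c = -2.0000 + 0.2380i → escape time 1
(row=1, col=1): c = -1.3967 + 0.2380i → escape time 6
(row=1, col=2): c = -0.7933 + 0.2380i → escape time 8
(row=1, col=3): c = -0.1900 + 0.2380i → escape time 8
(row=2, col=0): c = -2.0000 + -0.1440i → escape time 1
(row=2, col=1): c = -1.3967 + -0.1440i → escape time 8
(row=2, col=2): c = -0.7933 + -0.1440i → escape time 8
(row=2, col=3): c = -0.1900 + -0.1440i → escape time 8
(row=3, col=0): c = -2.0000 + -0.5260i → escape time 1
(row=3, col=1): c = -1.3967 + -0.5260i → escape time 3
(row=3, col=2): c = -0.7933 + -0.5260i → escape time 6
(row=3, col=3): c = -0.1900 + -0.5260i → escape time 8
(row=4, col=0): c = -2.0000 + -0.9080i → escape time 1
(row=4, col=1): c = -1.3967 + -0.9080i → escape time 3
(row=4, col=2): c = -0.7933 + -0.9080i → escape time 4
(row=4, col=3): c = -0.1900 + -0.9080i → escape time 8
(row=5, col=0): c = -2.0000 + -1.2900i → escape time 1
(row=5, col=1): c = -1.3967 + -1.2900i → escape time 2
(row=5, col=2): c = -0.7933 + -1.2900i → escape time 3
(row=5, col=3): c = -0.1900 + -1.2900i → escape time 3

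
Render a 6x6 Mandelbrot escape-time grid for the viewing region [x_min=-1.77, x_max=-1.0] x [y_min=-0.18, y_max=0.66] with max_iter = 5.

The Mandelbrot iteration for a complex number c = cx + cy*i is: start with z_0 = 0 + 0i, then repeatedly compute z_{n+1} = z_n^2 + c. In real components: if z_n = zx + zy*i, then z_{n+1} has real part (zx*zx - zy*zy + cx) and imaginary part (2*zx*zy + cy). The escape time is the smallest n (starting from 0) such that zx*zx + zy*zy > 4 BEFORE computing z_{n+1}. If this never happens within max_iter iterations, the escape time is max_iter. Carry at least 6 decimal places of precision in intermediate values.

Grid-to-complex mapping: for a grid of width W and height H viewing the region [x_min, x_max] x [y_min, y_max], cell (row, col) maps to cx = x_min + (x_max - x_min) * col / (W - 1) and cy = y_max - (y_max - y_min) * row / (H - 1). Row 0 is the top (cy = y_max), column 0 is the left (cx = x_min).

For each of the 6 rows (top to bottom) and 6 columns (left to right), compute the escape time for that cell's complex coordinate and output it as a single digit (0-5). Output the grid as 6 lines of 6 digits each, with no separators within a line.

Answer: 333334
333455
445555
455555
555555
455555

Derivation:
(row=0, col=0): c = -1.7700 + 0.6600i → escape time 3
(row=0, col=1): c = -1.6160 + 0.6600i → escape time 3
(row=0, col=2): c = -1.4620 + 0.6600i → escape time 3
(row=0, col=3): c = -1.3080 + 0.6600i → escape time 3
(row=0, col=4): c = -1.1540 + 0.6600i → escape time 3
(row=0, col=5): c = -1.0000 + 0.6600i → escape time 4
(row=1, col=0): c = -1.7700 + 0.4920i → escape time 3
(row=1, col=1): c = -1.6160 + 0.4920i → escape time 3
(row=1, col=2): c = -1.4620 + 0.4920i → escape time 3
(row=1, col=3): c = -1.3080 + 0.4920i → escape time 4
(row=1, col=4): c = -1.1540 + 0.4920i → escape time 5
(row=1, col=5): c = -1.0000 + 0.4920i → escape time 5
(row=2, col=0): c = -1.7700 + 0.3240i → escape time 4
(row=2, col=1): c = -1.6160 + 0.3240i → escape time 4
(row=2, col=2): c = -1.4620 + 0.3240i → escape time 5
(row=2, col=3): c = -1.3080 + 0.3240i → escape time 5
(row=2, col=4): c = -1.1540 + 0.3240i → escape time 5
(row=2, col=5): c = -1.0000 + 0.3240i → escape time 5
(row=3, col=0): c = -1.7700 + 0.1560i → escape time 4
(row=3, col=1): c = -1.6160 + 0.1560i → escape time 5
(row=3, col=2): c = -1.4620 + 0.1560i → escape time 5
(row=3, col=3): c = -1.3080 + 0.1560i → escape time 5
(row=3, col=4): c = -1.1540 + 0.1560i → escape time 5
(row=3, col=5): c = -1.0000 + 0.1560i → escape time 5
(row=4, col=0): c = -1.7700 + -0.0120i → escape time 5
(row=4, col=1): c = -1.6160 + -0.0120i → escape time 5
(row=4, col=2): c = -1.4620 + -0.0120i → escape time 5
(row=4, col=3): c = -1.3080 + -0.0120i → escape time 5
(row=4, col=4): c = -1.1540 + -0.0120i → escape time 5
(row=4, col=5): c = -1.0000 + -0.0120i → escape time 5
(row=5, col=0): c = -1.7700 + -0.1800i → escape time 4
(row=5, col=1): c = -1.6160 + -0.1800i → escape time 5
(row=5, col=2): c = -1.4620 + -0.1800i → escape time 5
(row=5, col=3): c = -1.3080 + -0.1800i → escape time 5
(row=5, col=4): c = -1.1540 + -0.1800i → escape time 5
(row=5, col=5): c = -1.0000 + -0.1800i → escape time 5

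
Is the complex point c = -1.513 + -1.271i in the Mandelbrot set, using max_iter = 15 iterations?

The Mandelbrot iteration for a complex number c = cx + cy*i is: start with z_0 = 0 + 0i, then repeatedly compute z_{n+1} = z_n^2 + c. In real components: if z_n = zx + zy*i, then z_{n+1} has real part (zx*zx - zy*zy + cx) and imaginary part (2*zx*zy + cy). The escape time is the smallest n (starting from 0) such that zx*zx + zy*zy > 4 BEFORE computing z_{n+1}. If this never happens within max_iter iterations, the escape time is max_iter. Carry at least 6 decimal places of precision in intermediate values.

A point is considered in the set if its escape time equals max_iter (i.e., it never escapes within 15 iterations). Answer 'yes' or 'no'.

z_0 = 0 + 0i, c = -1.5130 + -1.2710i
Iter 1: z = -1.5130 + -1.2710i, |z|^2 = 3.9046
Iter 2: z = -0.8393 + 2.5750i, |z|^2 = 7.3352
Escaped at iteration 2

Answer: no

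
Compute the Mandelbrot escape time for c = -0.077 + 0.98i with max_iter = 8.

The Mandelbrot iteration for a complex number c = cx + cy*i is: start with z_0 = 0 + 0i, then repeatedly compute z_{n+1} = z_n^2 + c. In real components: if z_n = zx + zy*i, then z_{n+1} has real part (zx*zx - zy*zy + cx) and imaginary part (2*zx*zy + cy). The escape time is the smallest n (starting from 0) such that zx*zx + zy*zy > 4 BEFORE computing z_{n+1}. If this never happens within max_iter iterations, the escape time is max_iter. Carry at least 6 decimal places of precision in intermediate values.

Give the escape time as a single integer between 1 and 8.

z_0 = 0 + 0i, c = -0.0770 + 0.9800i
Iter 1: z = -0.0770 + 0.9800i, |z|^2 = 0.9663
Iter 2: z = -1.0315 + 0.8291i, |z|^2 = 1.7513
Iter 3: z = 0.2996 + -0.7303i, |z|^2 = 0.6231
Iter 4: z = -0.5207 + 0.5424i, |z|^2 = 0.5653
Iter 5: z = -0.1001 + 0.4151i, |z|^2 = 0.1824
Iter 6: z = -0.2393 + 0.8969i, |z|^2 = 0.8616
Iter 7: z = -0.8241 + 0.5507i, |z|^2 = 0.9824

Answer: 8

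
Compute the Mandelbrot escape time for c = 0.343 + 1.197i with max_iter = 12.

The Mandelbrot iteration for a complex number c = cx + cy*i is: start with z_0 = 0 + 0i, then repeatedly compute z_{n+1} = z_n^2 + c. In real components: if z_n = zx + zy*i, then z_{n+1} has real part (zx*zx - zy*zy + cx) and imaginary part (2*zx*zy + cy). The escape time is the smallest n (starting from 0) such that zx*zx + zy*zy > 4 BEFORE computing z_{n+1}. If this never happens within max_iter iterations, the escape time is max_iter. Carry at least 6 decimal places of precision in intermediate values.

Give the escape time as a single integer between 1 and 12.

z_0 = 0 + 0i, c = 0.3430 + 1.1970i
Iter 1: z = 0.3430 + 1.1970i, |z|^2 = 1.5505
Iter 2: z = -0.9722 + 2.0181i, |z|^2 = 5.0180
Escaped at iteration 2

Answer: 2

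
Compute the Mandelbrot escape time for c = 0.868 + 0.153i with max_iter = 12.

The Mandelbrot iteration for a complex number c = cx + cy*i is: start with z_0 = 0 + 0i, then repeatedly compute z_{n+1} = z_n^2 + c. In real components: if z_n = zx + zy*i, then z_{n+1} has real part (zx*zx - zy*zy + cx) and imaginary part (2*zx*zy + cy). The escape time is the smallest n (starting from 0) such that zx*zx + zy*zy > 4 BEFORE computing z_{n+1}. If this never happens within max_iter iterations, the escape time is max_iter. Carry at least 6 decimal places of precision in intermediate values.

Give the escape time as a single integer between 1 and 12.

Answer: 3

Derivation:
z_0 = 0 + 0i, c = 0.8680 + 0.1530i
Iter 1: z = 0.8680 + 0.1530i, |z|^2 = 0.7768
Iter 2: z = 1.5980 + 0.4186i, |z|^2 = 2.7289
Iter 3: z = 3.2464 + 1.4909i, |z|^2 = 12.7620
Escaped at iteration 3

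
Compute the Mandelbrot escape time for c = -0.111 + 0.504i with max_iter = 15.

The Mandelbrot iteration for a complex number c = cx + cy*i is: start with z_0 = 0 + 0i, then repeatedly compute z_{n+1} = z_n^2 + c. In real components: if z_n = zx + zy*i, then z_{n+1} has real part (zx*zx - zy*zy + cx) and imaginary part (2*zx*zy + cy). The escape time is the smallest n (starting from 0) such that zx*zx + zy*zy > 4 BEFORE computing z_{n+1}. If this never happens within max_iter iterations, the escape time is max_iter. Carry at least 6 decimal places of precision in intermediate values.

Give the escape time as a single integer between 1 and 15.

Answer: 15

Derivation:
z_0 = 0 + 0i, c = -0.1110 + 0.5040i
Iter 1: z = -0.1110 + 0.5040i, |z|^2 = 0.2663
Iter 2: z = -0.3527 + 0.3921i, |z|^2 = 0.2781
Iter 3: z = -0.1404 + 0.2274i, |z|^2 = 0.0714
Iter 4: z = -0.1430 + 0.4402i, |z|^2 = 0.2142
Iter 5: z = -0.2843 + 0.3781i, |z|^2 = 0.2238
Iter 6: z = -0.1731 + 0.2890i, |z|^2 = 0.1135
Iter 7: z = -0.1646 + 0.4039i, |z|^2 = 0.1902
Iter 8: z = -0.2471 + 0.3711i, |z|^2 = 0.1987
Iter 9: z = -0.1876 + 0.3206i, |z|^2 = 0.1380
Iter 10: z = -0.1786 + 0.3837i, |z|^2 = 0.1791
Iter 11: z = -0.2263 + 0.3670i, |z|^2 = 0.1859
Iter 12: z = -0.1944 + 0.3379i, |z|^2 = 0.1520
Iter 13: z = -0.1874 + 0.3726i, |z|^2 = 0.1739
Iter 14: z = -0.2147 + 0.3644i, |z|^2 = 0.1789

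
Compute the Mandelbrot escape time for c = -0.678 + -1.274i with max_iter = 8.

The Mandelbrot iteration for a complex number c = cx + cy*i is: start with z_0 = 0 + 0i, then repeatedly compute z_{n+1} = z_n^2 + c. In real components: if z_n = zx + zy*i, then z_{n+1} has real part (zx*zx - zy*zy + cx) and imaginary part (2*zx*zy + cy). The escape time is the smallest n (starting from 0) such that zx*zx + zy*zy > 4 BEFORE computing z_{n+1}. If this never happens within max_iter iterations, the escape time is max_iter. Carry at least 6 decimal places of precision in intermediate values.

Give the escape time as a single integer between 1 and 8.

z_0 = 0 + 0i, c = -0.6780 + -1.2740i
Iter 1: z = -0.6780 + -1.2740i, |z|^2 = 2.0828
Iter 2: z = -1.8414 + 0.4535i, |z|^2 = 3.5964
Iter 3: z = 2.5070 + -2.9443i, |z|^2 = 14.9541
Escaped at iteration 3

Answer: 3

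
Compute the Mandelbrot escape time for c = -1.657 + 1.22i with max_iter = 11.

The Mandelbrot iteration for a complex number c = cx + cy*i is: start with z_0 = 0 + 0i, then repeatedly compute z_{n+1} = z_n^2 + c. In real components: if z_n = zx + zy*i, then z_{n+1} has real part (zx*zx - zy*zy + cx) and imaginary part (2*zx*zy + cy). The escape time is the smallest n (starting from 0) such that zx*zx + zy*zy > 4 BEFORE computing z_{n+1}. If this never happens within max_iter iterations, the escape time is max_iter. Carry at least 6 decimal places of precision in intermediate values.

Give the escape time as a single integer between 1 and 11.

z_0 = 0 + 0i, c = -1.6570 + 1.2200i
Iter 1: z = -1.6570 + 1.2200i, |z|^2 = 4.2340
Escaped at iteration 1

Answer: 1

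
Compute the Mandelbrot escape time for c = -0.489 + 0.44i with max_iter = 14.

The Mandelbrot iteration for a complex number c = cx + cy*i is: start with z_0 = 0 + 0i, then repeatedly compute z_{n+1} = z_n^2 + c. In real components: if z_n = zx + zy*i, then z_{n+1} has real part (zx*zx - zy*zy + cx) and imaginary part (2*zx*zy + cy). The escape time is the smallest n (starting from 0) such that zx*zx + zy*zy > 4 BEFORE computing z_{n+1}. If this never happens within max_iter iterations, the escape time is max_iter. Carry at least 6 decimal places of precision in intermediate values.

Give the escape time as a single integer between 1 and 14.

Answer: 14

Derivation:
z_0 = 0 + 0i, c = -0.4890 + 0.4400i
Iter 1: z = -0.4890 + 0.4400i, |z|^2 = 0.4327
Iter 2: z = -0.4435 + 0.0097i, |z|^2 = 0.1968
Iter 3: z = -0.2924 + 0.4314i, |z|^2 = 0.2716
Iter 4: z = -0.5896 + 0.1877i, |z|^2 = 0.3829
Iter 5: z = -0.1766 + 0.2187i, |z|^2 = 0.0790
Iter 6: z = -0.5056 + 0.3628i, |z|^2 = 0.3873
Iter 7: z = -0.3649 + 0.0731i, |z|^2 = 0.1385
Iter 8: z = -0.3612 + 0.3866i, |z|^2 = 0.2799
Iter 9: z = -0.5080 + 0.1607i, |z|^2 = 0.2839
Iter 10: z = -0.2567 + 0.2767i, |z|^2 = 0.1425
Iter 11: z = -0.4996 + 0.2979i, |z|^2 = 0.3384
Iter 12: z = -0.3281 + 0.1423i, |z|^2 = 0.1279
Iter 13: z = -0.4016 + 0.3466i, |z|^2 = 0.2814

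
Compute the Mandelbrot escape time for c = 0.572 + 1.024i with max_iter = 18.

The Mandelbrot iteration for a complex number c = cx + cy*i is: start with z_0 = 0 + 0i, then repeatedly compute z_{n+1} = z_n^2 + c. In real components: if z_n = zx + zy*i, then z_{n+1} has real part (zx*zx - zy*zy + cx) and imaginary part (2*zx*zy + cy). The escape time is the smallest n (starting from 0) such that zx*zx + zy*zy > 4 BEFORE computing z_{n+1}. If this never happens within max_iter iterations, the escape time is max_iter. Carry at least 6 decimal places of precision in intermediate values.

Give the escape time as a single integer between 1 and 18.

Answer: 2

Derivation:
z_0 = 0 + 0i, c = 0.5720 + 1.0240i
Iter 1: z = 0.5720 + 1.0240i, |z|^2 = 1.3758
Iter 2: z = -0.1494 + 2.1955i, |z|^2 = 4.8423
Escaped at iteration 2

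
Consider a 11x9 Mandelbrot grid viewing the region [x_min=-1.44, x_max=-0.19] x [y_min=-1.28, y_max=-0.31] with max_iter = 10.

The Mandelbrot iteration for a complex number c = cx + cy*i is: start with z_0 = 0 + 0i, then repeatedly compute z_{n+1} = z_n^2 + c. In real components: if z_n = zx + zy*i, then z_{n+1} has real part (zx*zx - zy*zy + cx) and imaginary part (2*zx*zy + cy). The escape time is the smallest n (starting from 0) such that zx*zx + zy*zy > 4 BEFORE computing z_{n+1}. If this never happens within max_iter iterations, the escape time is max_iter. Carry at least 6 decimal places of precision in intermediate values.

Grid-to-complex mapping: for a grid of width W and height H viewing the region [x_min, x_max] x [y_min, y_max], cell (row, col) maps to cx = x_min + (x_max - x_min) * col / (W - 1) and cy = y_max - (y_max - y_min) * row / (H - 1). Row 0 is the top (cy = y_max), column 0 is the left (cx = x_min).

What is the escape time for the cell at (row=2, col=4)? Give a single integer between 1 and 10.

z_0 = 0 + 0i, c = -0.9400 + -0.5525i
Iter 1: z = -0.9400 + -0.5525i, |z|^2 = 1.1889
Iter 2: z = -0.3617 + 0.4862i, |z|^2 = 0.3672
Iter 3: z = -1.0456 + -0.9042i, |z|^2 = 1.9108
Iter 4: z = -0.6643 + 1.3383i, |z|^2 = 2.2323
Iter 5: z = -2.2898 + -2.3305i, |z|^2 = 10.6743
Escaped at iteration 5

Answer: 5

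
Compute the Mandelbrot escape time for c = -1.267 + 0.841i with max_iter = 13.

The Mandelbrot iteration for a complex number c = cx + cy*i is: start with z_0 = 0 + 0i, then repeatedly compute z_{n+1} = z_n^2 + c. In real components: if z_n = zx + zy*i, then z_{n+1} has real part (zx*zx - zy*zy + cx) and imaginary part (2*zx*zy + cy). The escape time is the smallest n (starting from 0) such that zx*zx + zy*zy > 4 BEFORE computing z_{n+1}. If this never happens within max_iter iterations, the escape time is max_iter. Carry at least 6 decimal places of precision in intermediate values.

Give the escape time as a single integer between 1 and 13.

z_0 = 0 + 0i, c = -1.2670 + 0.8410i
Iter 1: z = -1.2670 + 0.8410i, |z|^2 = 2.3126
Iter 2: z = -0.3690 + -1.2901i, |z|^2 = 1.8005
Iter 3: z = -2.7952 + 1.7931i, |z|^2 = 11.0282
Escaped at iteration 3

Answer: 3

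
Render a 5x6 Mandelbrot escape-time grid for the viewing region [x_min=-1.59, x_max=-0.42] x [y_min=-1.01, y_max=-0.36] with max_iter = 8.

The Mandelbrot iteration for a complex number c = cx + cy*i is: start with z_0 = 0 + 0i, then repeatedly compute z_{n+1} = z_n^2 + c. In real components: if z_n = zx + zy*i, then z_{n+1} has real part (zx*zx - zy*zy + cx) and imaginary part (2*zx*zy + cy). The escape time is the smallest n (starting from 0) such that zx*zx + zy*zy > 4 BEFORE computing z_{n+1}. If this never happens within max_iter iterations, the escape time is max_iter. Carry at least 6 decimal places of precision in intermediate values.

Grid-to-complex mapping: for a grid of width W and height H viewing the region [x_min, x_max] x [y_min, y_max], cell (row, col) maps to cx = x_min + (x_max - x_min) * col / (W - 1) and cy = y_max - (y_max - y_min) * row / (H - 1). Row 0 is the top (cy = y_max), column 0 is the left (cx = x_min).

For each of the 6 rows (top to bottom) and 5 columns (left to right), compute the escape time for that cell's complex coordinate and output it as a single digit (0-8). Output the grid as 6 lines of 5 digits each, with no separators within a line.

Answer: 47888
34588
33468
33347
33345
23334

Derivation:
(row=0, col=0): c = -1.5900 + -0.3600i → escape time 4
(row=0, col=1): c = -1.2975 + -0.3600i → escape time 7
(row=0, col=2): c = -1.0050 + -0.3600i → escape time 8
(row=0, col=3): c = -0.7125 + -0.3600i → escape time 8
(row=0, col=4): c = -0.4200 + -0.3600i → escape time 8
(row=1, col=0): c = -1.5900 + -0.4900i → escape time 3
(row=1, col=1): c = -1.2975 + -0.4900i → escape time 4
(row=1, col=2): c = -1.0050 + -0.4900i → escape time 5
(row=1, col=3): c = -0.7125 + -0.4900i → escape time 8
(row=1, col=4): c = -0.4200 + -0.4900i → escape time 8
(row=2, col=0): c = -1.5900 + -0.6200i → escape time 3
(row=2, col=1): c = -1.2975 + -0.6200i → escape time 3
(row=2, col=2): c = -1.0050 + -0.6200i → escape time 4
(row=2, col=3): c = -0.7125 + -0.6200i → escape time 6
(row=2, col=4): c = -0.4200 + -0.6200i → escape time 8
(row=3, col=0): c = -1.5900 + -0.7500i → escape time 3
(row=3, col=1): c = -1.2975 + -0.7500i → escape time 3
(row=3, col=2): c = -1.0050 + -0.7500i → escape time 3
(row=3, col=3): c = -0.7125 + -0.7500i → escape time 4
(row=3, col=4): c = -0.4200 + -0.7500i → escape time 7
(row=4, col=0): c = -1.5900 + -0.8800i → escape time 3
(row=4, col=1): c = -1.2975 + -0.8800i → escape time 3
(row=4, col=2): c = -1.0050 + -0.8800i → escape time 3
(row=4, col=3): c = -0.7125 + -0.8800i → escape time 4
(row=4, col=4): c = -0.4200 + -0.8800i → escape time 5
(row=5, col=0): c = -1.5900 + -1.0100i → escape time 2
(row=5, col=1): c = -1.2975 + -1.0100i → escape time 3
(row=5, col=2): c = -1.0050 + -1.0100i → escape time 3
(row=5, col=3): c = -0.7125 + -1.0100i → escape time 3
(row=5, col=4): c = -0.4200 + -1.0100i → escape time 4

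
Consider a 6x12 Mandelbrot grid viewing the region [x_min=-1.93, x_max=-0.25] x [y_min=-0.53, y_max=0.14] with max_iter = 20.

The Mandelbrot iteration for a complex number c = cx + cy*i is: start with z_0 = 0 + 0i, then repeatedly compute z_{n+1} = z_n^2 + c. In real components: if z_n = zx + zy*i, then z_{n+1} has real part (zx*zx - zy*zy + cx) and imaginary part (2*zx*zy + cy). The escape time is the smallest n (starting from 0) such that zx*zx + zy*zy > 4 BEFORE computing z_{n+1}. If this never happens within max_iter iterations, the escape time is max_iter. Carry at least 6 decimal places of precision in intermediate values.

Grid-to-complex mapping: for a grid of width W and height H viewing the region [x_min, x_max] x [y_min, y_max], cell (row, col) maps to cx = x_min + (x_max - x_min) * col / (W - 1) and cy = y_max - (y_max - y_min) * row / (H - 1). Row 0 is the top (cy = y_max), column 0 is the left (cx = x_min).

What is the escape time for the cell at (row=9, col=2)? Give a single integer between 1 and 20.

Answer: 13

Derivation:
z_0 = 0 + 0i, c = -1.2580 + -0.4082i
Iter 1: z = -1.2580 + -0.4082i, |z|^2 = 1.7492
Iter 2: z = 0.1580 + 0.6188i, |z|^2 = 0.4079
Iter 3: z = -1.6160 + -0.2127i, |z|^2 = 2.6566
Iter 4: z = 1.3081 + 0.2793i, |z|^2 = 1.7891
Iter 5: z = 0.3752 + 0.3224i, |z|^2 = 0.2447
Iter 6: z = -1.2212 + -0.1663i, |z|^2 = 1.5189
Iter 7: z = 0.2056 + -0.0021i, |z|^2 = 0.0423
Iter 8: z = -1.2157 + -0.4091i, |z|^2 = 1.6453
Iter 9: z = 0.0526 + 0.5864i, |z|^2 = 0.3466
Iter 10: z = -1.5991 + -0.3464i, |z|^2 = 2.6771
Iter 11: z = 1.1791 + 0.6998i, |z|^2 = 1.8799
Iter 12: z = -0.3575 + 1.2420i, |z|^2 = 1.6704
Iter 13: z = -2.6728 + -1.2962i, |z|^2 = 8.8242
Escaped at iteration 13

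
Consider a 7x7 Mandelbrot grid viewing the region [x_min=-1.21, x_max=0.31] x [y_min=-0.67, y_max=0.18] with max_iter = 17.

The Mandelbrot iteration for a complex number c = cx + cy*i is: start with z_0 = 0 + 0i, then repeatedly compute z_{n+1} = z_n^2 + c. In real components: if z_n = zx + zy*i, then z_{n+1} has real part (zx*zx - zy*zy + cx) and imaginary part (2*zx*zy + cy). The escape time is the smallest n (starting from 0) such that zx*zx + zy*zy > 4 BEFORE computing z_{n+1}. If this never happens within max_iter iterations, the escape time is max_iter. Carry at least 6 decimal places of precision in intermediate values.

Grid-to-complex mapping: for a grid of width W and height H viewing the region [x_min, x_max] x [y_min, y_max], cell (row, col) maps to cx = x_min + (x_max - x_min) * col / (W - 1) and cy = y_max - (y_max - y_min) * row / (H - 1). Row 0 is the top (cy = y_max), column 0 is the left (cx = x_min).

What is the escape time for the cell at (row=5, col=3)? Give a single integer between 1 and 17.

z_0 = 0 + 0i, c = -0.4500 + -0.5283i
Iter 1: z = -0.4500 + -0.5283i, |z|^2 = 0.4816
Iter 2: z = -0.5266 + -0.0528i, |z|^2 = 0.2801
Iter 3: z = -0.1754 + -0.4727i, |z|^2 = 0.2542
Iter 4: z = -0.6427 + -0.3625i, |z|^2 = 0.5444
Iter 5: z = -0.1684 + -0.0624i, |z|^2 = 0.0323
Iter 6: z = -0.4255 + -0.5073i, |z|^2 = 0.4384
Iter 7: z = -0.5263 + -0.0966i, |z|^2 = 0.2863
Iter 8: z = -0.1824 + -0.4267i, |z|^2 = 0.2153
Iter 9: z = -0.5988 + -0.3727i, |z|^2 = 0.4975
Iter 10: z = -0.2303 + -0.0820i, |z|^2 = 0.0598
Iter 11: z = -0.4037 + -0.4906i, |z|^2 = 0.4036
Iter 12: z = -0.5277 + -0.1323i, |z|^2 = 0.2960
Iter 13: z = -0.1890 + -0.3887i, |z|^2 = 0.1868
Iter 14: z = -0.5654 + -0.3814i, |z|^2 = 0.4651
Iter 15: z = -0.2758 + -0.0971i, |z|^2 = 0.0855
Iter 16: z = -0.3834 + -0.4748i, |z|^2 = 0.3724

Answer: 17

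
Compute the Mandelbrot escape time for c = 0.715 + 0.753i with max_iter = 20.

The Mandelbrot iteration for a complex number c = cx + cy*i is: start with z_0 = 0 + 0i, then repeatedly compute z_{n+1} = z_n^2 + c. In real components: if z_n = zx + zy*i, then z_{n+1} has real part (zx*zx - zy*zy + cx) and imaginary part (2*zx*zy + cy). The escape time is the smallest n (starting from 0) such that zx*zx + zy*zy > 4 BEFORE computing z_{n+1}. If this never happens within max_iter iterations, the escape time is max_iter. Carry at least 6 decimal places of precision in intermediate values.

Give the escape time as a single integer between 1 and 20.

z_0 = 0 + 0i, c = 0.7150 + 0.7530i
Iter 1: z = 0.7150 + 0.7530i, |z|^2 = 1.0782
Iter 2: z = 0.6592 + 1.8298i, |z|^2 = 3.7827
Iter 3: z = -2.1986 + 3.1655i, |z|^2 = 14.8538
Escaped at iteration 3

Answer: 3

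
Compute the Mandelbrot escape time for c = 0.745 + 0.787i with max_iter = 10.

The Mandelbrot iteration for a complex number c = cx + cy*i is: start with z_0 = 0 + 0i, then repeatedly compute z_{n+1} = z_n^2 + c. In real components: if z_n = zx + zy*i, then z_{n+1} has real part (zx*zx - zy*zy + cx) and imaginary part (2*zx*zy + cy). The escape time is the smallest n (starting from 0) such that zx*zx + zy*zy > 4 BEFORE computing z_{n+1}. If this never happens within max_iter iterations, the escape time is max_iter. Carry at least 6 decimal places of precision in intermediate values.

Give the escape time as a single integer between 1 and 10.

Answer: 2

Derivation:
z_0 = 0 + 0i, c = 0.7450 + 0.7870i
Iter 1: z = 0.7450 + 0.7870i, |z|^2 = 1.1744
Iter 2: z = 0.6807 + 1.9596i, |z|^2 = 4.3034
Escaped at iteration 2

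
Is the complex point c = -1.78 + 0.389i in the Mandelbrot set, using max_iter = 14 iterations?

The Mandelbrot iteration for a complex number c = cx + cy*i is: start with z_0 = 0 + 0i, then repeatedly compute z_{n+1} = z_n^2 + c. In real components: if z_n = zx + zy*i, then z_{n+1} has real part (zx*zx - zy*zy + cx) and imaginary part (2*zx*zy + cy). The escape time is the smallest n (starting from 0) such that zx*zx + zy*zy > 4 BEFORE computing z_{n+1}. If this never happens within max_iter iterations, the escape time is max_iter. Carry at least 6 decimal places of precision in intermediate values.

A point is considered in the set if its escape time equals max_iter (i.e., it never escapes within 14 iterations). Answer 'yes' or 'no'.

z_0 = 0 + 0i, c = -1.7800 + 0.3890i
Iter 1: z = -1.7800 + 0.3890i, |z|^2 = 3.3197
Iter 2: z = 1.2371 + -0.9958i, |z|^2 = 2.5221
Iter 3: z = -1.2413 + -2.0749i, |z|^2 = 5.8460
Escaped at iteration 3

Answer: no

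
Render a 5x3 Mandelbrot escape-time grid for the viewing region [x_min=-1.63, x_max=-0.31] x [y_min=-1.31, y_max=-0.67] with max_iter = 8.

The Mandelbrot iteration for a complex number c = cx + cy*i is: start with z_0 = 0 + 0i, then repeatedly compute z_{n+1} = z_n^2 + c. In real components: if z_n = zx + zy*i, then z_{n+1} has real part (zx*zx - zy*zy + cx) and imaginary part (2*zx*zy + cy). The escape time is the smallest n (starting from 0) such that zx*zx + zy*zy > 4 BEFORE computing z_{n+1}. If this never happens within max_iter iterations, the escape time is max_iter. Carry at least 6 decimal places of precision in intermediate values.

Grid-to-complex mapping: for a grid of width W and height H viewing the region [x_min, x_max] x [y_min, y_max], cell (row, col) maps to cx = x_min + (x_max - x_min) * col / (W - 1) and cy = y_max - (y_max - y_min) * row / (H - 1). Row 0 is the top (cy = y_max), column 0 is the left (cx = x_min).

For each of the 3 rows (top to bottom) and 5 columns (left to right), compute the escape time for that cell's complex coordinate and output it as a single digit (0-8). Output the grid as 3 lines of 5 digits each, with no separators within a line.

(row=0, col=0): c = -1.6300 + -0.6700i → escape time 3
(row=0, col=1): c = -1.3000 + -0.6700i → escape time 3
(row=0, col=2): c = -0.9700 + -0.6700i → escape time 4
(row=0, col=3): c = -0.6400 + -0.6700i → escape time 8
(row=0, col=4): c = -0.3100 + -0.6700i → escape time 8
(row=1, col=0): c = -1.6300 + -0.9900i → escape time 2
(row=1, col=1): c = -1.3000 + -0.9900i → escape time 3
(row=1, col=2): c = -0.9700 + -0.9900i → escape time 3
(row=1, col=3): c = -0.6400 + -0.9900i → escape time 4
(row=1, col=4): c = -0.3100 + -0.9900i → escape time 5
(row=2, col=0): c = -1.6300 + -1.3100i → escape time 1
(row=2, col=1): c = -1.3000 + -1.3100i → escape time 2
(row=2, col=2): c = -0.9700 + -1.3100i → escape time 2
(row=2, col=3): c = -0.6400 + -1.3100i → escape time 3
(row=2, col=4): c = -0.3100 + -1.3100i → escape time 3

Answer: 33488
23345
12233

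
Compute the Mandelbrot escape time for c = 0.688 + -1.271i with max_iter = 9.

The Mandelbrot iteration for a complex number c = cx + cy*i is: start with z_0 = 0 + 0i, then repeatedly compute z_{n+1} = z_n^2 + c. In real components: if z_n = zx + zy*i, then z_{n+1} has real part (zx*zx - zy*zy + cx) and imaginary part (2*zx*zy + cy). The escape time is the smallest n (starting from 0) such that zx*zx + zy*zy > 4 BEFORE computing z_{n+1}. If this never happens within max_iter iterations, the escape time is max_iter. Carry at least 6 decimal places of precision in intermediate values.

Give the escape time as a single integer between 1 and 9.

z_0 = 0 + 0i, c = 0.6880 + -1.2710i
Iter 1: z = 0.6880 + -1.2710i, |z|^2 = 2.0888
Iter 2: z = -0.4541 + -3.0199i, |z|^2 = 9.3260
Escaped at iteration 2

Answer: 2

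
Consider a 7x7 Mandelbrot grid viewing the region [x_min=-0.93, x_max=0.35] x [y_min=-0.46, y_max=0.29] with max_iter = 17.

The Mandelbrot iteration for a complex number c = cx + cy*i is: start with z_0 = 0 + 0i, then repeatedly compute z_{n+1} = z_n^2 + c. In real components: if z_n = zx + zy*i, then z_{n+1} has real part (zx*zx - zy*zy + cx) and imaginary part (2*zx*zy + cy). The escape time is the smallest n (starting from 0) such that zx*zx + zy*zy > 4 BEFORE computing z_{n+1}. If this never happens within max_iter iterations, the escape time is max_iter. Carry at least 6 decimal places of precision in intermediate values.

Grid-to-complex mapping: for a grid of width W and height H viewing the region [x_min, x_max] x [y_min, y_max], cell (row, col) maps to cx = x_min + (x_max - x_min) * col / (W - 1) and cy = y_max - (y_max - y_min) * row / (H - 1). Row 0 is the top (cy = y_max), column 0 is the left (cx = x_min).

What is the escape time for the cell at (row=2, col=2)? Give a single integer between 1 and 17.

z_0 = 0 + 0i, c = -0.5033 + 0.0400i
Iter 1: z = -0.5033 + 0.0400i, |z|^2 = 0.2549
Iter 2: z = -0.2516 + -0.0003i, |z|^2 = 0.0633
Iter 3: z = -0.4400 + 0.0401i, |z|^2 = 0.1952
Iter 4: z = -0.3113 + 0.0047i, |z|^2 = 0.0969
Iter 5: z = -0.4064 + 0.0371i, |z|^2 = 0.1666
Iter 6: z = -0.3395 + 0.0099i, |z|^2 = 0.1154
Iter 7: z = -0.3882 + 0.0333i, |z|^2 = 0.1518
Iter 8: z = -0.3538 + 0.0141i, |z|^2 = 0.1254
Iter 9: z = -0.3784 + 0.0300i, |z|^2 = 0.1441
Iter 10: z = -0.3611 + 0.0173i, |z|^2 = 0.1307
Iter 11: z = -0.3733 + 0.0275i, |z|^2 = 0.1401
Iter 12: z = -0.3648 + 0.0195i, |z|^2 = 0.1334
Iter 13: z = -0.3707 + 0.0258i, |z|^2 = 0.1381
Iter 14: z = -0.3666 + 0.0209i, |z|^2 = 0.1348
Iter 15: z = -0.3694 + 0.0247i, |z|^2 = 0.1370
Iter 16: z = -0.3675 + 0.0218i, |z|^2 = 0.1355

Answer: 17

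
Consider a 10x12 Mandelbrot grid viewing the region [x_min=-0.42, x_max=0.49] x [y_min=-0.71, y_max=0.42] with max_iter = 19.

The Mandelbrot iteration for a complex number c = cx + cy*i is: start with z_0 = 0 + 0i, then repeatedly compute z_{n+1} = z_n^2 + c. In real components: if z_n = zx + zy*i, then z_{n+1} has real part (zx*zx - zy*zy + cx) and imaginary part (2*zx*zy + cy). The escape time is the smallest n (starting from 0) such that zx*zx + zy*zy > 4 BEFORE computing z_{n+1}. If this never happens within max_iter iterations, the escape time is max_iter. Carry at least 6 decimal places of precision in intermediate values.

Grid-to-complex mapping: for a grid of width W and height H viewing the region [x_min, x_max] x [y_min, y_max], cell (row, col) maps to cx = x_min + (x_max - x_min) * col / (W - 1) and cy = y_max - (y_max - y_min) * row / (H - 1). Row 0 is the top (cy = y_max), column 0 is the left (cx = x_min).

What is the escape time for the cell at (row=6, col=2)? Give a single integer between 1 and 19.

z_0 = 0 + 0i, c = -0.2178 + -0.1964i
Iter 1: z = -0.2178 + -0.1964i, |z|^2 = 0.0860
Iter 2: z = -0.2089 + -0.1108i, |z|^2 = 0.0559
Iter 3: z = -0.1864 + -0.1501i, |z|^2 = 0.0573
Iter 4: z = -0.2055 + -0.1404i, |z|^2 = 0.0620
Iter 5: z = -0.1952 + -0.1386i, |z|^2 = 0.0573
Iter 6: z = -0.1989 + -0.1422i, |z|^2 = 0.0598
Iter 7: z = -0.1985 + -0.1398i, |z|^2 = 0.0589
Iter 8: z = -0.1979 + -0.1409i, |z|^2 = 0.0590
Iter 9: z = -0.1984 + -0.1406i, |z|^2 = 0.0591
Iter 10: z = -0.1982 + -0.1406i, |z|^2 = 0.0590
Iter 11: z = -0.1983 + -0.1407i, |z|^2 = 0.0591
Iter 12: z = -0.1983 + -0.1406i, |z|^2 = 0.0591
Iter 13: z = -0.1982 + -0.1406i, |z|^2 = 0.0591
Iter 14: z = -0.1983 + -0.1406i, |z|^2 = 0.0591
Iter 15: z = -0.1982 + -0.1406i, |z|^2 = 0.0591
Iter 16: z = -0.1982 + -0.1406i, |z|^2 = 0.0591
Iter 17: z = -0.1982 + -0.1406i, |z|^2 = 0.0591
Iter 18: z = -0.1982 + -0.1406i, |z|^2 = 0.0591

Answer: 19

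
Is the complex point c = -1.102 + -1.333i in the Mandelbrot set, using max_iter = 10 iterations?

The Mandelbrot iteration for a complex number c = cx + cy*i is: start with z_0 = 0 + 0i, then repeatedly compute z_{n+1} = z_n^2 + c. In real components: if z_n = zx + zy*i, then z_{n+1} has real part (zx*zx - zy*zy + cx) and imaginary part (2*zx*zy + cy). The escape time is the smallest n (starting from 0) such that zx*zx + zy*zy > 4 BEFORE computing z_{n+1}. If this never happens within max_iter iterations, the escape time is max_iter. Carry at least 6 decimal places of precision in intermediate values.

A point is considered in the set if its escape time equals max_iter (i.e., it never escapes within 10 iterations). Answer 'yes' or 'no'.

z_0 = 0 + 0i, c = -1.1020 + -1.3330i
Iter 1: z = -1.1020 + -1.3330i, |z|^2 = 2.9913
Iter 2: z = -1.6645 + 1.6049i, |z|^2 = 5.3463
Escaped at iteration 2

Answer: no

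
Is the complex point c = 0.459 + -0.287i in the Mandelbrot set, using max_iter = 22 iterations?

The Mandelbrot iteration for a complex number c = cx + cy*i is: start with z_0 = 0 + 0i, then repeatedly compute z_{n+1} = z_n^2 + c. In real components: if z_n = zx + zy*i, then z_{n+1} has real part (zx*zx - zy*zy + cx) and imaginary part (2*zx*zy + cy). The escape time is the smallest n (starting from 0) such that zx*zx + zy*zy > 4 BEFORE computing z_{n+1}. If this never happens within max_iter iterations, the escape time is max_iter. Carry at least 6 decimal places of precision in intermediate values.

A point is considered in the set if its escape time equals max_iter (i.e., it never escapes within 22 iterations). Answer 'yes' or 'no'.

Answer: no

Derivation:
z_0 = 0 + 0i, c = 0.4590 + -0.2870i
Iter 1: z = 0.4590 + -0.2870i, |z|^2 = 0.2930
Iter 2: z = 0.5873 + -0.5505i, |z|^2 = 0.6479
Iter 3: z = 0.5009 + -0.9336i, |z|^2 = 1.1225
Iter 4: z = -0.1617 + -1.2223i, |z|^2 = 1.5202
Iter 5: z = -1.0089 + 0.1082i, |z|^2 = 1.0296
Iter 6: z = 1.4652 + -0.5054i, |z|^2 = 2.4022
Iter 7: z = 2.3504 + -1.7679i, |z|^2 = 8.6499
Escaped at iteration 7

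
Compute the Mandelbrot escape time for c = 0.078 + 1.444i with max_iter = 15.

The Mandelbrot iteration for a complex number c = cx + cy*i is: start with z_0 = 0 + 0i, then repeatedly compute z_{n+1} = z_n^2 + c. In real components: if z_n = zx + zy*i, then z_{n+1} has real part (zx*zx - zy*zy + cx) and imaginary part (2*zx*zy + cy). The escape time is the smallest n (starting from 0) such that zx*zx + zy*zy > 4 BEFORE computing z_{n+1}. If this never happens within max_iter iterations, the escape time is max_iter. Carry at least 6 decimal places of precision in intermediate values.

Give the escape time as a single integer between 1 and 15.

Answer: 2

Derivation:
z_0 = 0 + 0i, c = 0.0780 + 1.4440i
Iter 1: z = 0.0780 + 1.4440i, |z|^2 = 2.0912
Iter 2: z = -2.0011 + 1.6693i, |z|^2 = 6.7907
Escaped at iteration 2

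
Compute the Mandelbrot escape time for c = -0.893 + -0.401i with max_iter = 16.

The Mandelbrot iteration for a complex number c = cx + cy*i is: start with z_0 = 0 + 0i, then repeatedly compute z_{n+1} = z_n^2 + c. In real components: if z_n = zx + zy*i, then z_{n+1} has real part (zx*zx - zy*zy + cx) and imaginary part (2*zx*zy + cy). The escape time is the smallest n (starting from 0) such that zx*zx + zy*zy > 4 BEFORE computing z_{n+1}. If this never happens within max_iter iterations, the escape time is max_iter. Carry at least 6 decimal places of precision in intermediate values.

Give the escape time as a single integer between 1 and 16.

Answer: 7

Derivation:
z_0 = 0 + 0i, c = -0.8930 + -0.4010i
Iter 1: z = -0.8930 + -0.4010i, |z|^2 = 0.9583
Iter 2: z = -0.2564 + 0.3152i, |z|^2 = 0.1651
Iter 3: z = -0.9266 + -0.5626i, |z|^2 = 1.1752
Iter 4: z = -0.3509 + 0.6416i, |z|^2 = 0.5348
Iter 5: z = -1.1816 + -0.8513i, |z|^2 = 2.1208
Iter 6: z = -0.2215 + 1.6107i, |z|^2 = 2.6434
Iter 7: z = -3.4382 + -1.1147i, |z|^2 = 13.0640
Escaped at iteration 7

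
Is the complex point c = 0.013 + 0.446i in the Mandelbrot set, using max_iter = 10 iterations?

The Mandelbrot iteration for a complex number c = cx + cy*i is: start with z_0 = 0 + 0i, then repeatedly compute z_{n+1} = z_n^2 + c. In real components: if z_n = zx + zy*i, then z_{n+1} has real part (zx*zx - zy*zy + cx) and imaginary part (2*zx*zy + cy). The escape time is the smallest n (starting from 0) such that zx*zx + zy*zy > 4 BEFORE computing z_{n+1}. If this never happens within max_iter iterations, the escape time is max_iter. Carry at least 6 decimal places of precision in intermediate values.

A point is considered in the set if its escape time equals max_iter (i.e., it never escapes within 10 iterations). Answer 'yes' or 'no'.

z_0 = 0 + 0i, c = 0.0130 + 0.4460i
Iter 1: z = 0.0130 + 0.4460i, |z|^2 = 0.1991
Iter 2: z = -0.1857 + 0.4576i, |z|^2 = 0.2439
Iter 3: z = -0.1619 + 0.2760i, |z|^2 = 0.1024
Iter 4: z = -0.0370 + 0.3566i, |z|^2 = 0.1286
Iter 5: z = -0.1128 + 0.4196i, |z|^2 = 0.1888
Iter 6: z = -0.1504 + 0.3513i, |z|^2 = 0.1460
Iter 7: z = -0.0878 + 0.3404i, |z|^2 = 0.1236
Iter 8: z = -0.0951 + 0.3862i, |z|^2 = 0.1582
Iter 9: z = -0.1271 + 0.3725i, |z|^2 = 0.1549
Did not escape in 10 iterations → in set

Answer: yes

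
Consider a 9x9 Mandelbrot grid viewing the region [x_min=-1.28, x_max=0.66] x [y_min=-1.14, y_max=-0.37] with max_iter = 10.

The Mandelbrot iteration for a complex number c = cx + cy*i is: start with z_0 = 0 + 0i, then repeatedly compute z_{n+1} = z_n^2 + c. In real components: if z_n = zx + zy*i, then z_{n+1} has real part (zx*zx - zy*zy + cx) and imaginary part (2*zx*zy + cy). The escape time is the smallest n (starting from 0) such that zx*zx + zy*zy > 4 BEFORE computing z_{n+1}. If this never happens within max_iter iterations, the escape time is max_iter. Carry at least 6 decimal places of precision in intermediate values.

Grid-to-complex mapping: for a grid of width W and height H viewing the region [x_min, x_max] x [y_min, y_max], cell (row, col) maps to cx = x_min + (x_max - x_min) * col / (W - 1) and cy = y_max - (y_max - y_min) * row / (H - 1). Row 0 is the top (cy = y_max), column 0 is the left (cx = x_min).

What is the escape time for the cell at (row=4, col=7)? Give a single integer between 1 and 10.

Answer: 4

Derivation:
z_0 = 0 + 0i, c = 0.4175 + -0.7550i
Iter 1: z = 0.4175 + -0.7550i, |z|^2 = 0.7443
Iter 2: z = 0.0218 + -1.3854i, |z|^2 = 1.9199
Iter 3: z = -1.5014 + -0.8154i, |z|^2 = 2.9191
Iter 4: z = 2.0070 + 1.6934i, |z|^2 = 6.8956
Escaped at iteration 4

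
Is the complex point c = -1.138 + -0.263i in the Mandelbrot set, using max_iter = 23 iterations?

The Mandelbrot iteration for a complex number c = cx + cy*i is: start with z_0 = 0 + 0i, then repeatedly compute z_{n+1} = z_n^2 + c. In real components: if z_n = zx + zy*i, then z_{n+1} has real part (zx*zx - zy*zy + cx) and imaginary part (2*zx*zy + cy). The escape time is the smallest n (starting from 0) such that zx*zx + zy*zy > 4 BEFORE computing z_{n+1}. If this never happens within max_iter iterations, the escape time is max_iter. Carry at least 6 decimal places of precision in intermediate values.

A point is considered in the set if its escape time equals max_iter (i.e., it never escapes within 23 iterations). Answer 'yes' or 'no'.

Answer: yes

Derivation:
z_0 = 0 + 0i, c = -1.1380 + -0.2630i
Iter 1: z = -1.1380 + -0.2630i, |z|^2 = 1.3642
Iter 2: z = 0.0879 + 0.3356i, |z|^2 = 0.1203
Iter 3: z = -1.2429 + -0.2040i, |z|^2 = 1.5864
Iter 4: z = 0.3652 + 0.2442i, |z|^2 = 0.1930
Iter 5: z = -1.0643 + -0.0847i, |z|^2 = 1.1398
Iter 6: z = -0.0125 + -0.0827i, |z|^2 = 0.0070
Iter 7: z = -1.1447 + -0.2609i, |z|^2 = 1.3784
Iter 8: z = 0.1042 + 0.3344i, |z|^2 = 0.1227
Iter 9: z = -1.2389 + -0.1933i, |z|^2 = 1.5723
Iter 10: z = 0.3596 + 0.2160i, |z|^2 = 0.1760
Iter 11: z = -1.0553 + -0.1077i, |z|^2 = 1.1253
Iter 12: z = -0.0359 + -0.0357i, |z|^2 = 0.0026
Iter 13: z = -1.1380 + -0.2604i, |z|^2 = 1.3628
Iter 14: z = 0.0892 + 0.3297i, |z|^2 = 0.1167
Iter 15: z = -1.2388 + -0.2042i, |z|^2 = 1.5763
Iter 16: z = 0.3549 + 0.2429i, |z|^2 = 0.1849
Iter 17: z = -1.0710 + -0.0906i, |z|^2 = 1.1553
Iter 18: z = 0.0009 + -0.0689i, |z|^2 = 0.0047
Iter 19: z = -1.1427 + -0.2631i, |z|^2 = 1.3751
Iter 20: z = 0.0986 + 0.3384i, |z|^2 = 0.1242
Iter 21: z = -1.2428 + -0.1963i, |z|^2 = 1.5830
Iter 22: z = 0.3680 + 0.2248i, |z|^2 = 0.1859
Did not escape in 23 iterations → in set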